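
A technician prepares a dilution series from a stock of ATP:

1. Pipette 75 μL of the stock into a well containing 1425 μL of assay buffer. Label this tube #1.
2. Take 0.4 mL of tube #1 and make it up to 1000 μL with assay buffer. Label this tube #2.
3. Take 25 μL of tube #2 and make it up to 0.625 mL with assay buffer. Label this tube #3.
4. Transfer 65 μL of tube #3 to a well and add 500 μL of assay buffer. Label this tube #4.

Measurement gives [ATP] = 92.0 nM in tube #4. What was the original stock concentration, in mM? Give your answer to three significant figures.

1.00 mM

Step 1: 75 μL + 1425 μL = 1500 μL total → factor 1500/75 = 20
Step 2: 0.4 mL brought to 1000 μL → factor 1/0.4 = 2.5
Step 3: 25 μL brought to 0.625 mL → factor 625/25 = 25
Step 4: 65 μL + 500 μL = 565 μL total → factor 565/65 = 8.6923
Overall dilution factor = 20 × 2.5 × 25 × 8.6923 = 10865
Stock = 92.0 nM × 10865 = 9.996 × 10^5 nM = 1.00 mM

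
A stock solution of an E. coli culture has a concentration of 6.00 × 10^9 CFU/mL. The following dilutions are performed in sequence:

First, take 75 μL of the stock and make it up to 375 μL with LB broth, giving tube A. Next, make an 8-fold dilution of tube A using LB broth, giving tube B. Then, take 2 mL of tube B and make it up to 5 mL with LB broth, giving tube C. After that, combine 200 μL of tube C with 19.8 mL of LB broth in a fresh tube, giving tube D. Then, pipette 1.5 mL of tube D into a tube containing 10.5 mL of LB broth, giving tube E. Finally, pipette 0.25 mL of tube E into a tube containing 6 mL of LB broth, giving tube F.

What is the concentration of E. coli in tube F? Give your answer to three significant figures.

Step 1: 75 μL brought to 375 μL → factor 375/75 = 5
Step 2: 8-fold → factor 8
Step 3: 2 mL brought to 5 mL → factor 5/2 = 2.5
Step 4: 200 μL + 19.8 mL = 20000 μL total → factor 20000/200 = 100
Step 5: 1.5 mL + 10.5 mL = 12 mL total → factor 12/1.5 = 8
Step 6: 0.25 mL + 6 mL = 6.25 mL total → factor 6.25/0.25 = 25
Overall dilution factor = 5 × 8 × 2.5 × 100 × 8 × 25 = 2 × 10^6
Final = 6.00 × 10^9 CFU/mL / 2 × 10^6 = 3.00 × 10^3 CFU/mL

3.00 × 10^3 CFU/mL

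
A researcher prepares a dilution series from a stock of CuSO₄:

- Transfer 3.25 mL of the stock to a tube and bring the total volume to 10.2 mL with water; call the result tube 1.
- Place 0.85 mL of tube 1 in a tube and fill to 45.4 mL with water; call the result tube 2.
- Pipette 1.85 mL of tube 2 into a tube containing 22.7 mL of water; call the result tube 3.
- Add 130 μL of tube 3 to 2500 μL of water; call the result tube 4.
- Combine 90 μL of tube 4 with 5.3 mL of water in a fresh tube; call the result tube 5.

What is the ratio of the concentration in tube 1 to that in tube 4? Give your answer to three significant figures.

Step 1: 3.25 mL brought to 10.2 mL → factor 10.2/3.25 = 3.1385
Step 2: 0.85 mL brought to 45.4 mL → factor 45.4/0.85 = 53.412
Step 3: 1.85 mL + 22.7 mL = 24.55 mL total → factor 24.55/1.85 = 13.27
Step 4: 130 μL + 2500 μL = 2630 μL total → factor 2630/130 = 20.231
Dilution factor to tube 1 = 3.1385; to tube 4 = 45003
[tube 1]/[tube 4] = (factor to tube 4)/(factor to tube 1) = 45003/3.1385 = 1.43 × 10^4

1.43 × 10^4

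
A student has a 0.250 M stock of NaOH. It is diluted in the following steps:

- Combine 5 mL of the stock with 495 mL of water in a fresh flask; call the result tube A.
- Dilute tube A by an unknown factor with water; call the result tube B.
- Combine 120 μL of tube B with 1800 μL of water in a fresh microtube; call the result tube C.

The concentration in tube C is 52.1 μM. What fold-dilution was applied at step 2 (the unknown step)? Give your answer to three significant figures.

Step 1: 5 mL + 495 mL = 500 mL total → factor 500/5 = 100
Step 2: unknown factor x
Step 3: 120 μL + 1800 μL = 1920 μL total → factor 1920/120 = 16
Product of known-step factors = 1600
Overall factor = 0.250 M / (52.1 μM) = 4798.5
x = 4798.5 / 1600 = 3.00

3.00-fold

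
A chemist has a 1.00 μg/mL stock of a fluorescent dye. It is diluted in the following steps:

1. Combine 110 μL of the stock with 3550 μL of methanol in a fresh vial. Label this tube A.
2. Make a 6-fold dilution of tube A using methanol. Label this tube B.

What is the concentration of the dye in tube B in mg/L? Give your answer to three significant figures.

Step 1: 110 μL + 3550 μL = 3660 μL total → factor 3660/110 = 33.273
Step 2: 6-fold → factor 6
Overall dilution factor = 33.273 × 6 = 199.64
Final = 1.00 μg/mL / 199.64 = 0.005009 μg/mL = 0.00501 mg/L

0.00501 mg/L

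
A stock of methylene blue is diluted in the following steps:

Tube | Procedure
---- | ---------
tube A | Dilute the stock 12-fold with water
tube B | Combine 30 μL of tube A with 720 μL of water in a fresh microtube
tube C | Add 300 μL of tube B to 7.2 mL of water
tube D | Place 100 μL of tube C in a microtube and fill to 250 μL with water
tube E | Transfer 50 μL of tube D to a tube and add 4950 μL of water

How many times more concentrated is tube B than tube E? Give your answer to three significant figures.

Step 1: 12-fold → factor 12
Step 2: 30 μL + 720 μL = 750 μL total → factor 750/30 = 25
Step 3: 300 μL + 7.2 mL = 7500 μL total → factor 7500/300 = 25
Step 4: 100 μL brought to 250 μL → factor 250/100 = 2.5
Step 5: 50 μL + 4950 μL = 5000 μL total → factor 5000/50 = 100
Dilution factor to tube B = 300; to tube E = 1.875 × 10^6
[tube B]/[tube E] = (factor to tube E)/(factor to tube B) = 1.875 × 10^6/300 = 6.25 × 10^3

6.25 × 10^3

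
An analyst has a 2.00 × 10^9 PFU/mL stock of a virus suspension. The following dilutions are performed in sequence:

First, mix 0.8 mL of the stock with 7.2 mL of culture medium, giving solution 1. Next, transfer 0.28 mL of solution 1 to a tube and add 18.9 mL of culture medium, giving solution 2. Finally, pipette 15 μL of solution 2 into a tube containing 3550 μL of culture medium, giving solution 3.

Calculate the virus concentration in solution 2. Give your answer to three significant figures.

Step 1: 0.8 mL + 7.2 mL = 8 mL total → factor 8/0.8 = 10
Step 2: 0.28 mL + 18.9 mL = 19.18 mL total → factor 19.18/0.28 = 68.5
Dilution factor through solution 2 = 10 × 68.5 = 685
[solution 2] = 2.00 × 10^9 PFU/mL / 685 = 2.92 × 10^6 PFU/mL

2.92 × 10^6 PFU/mL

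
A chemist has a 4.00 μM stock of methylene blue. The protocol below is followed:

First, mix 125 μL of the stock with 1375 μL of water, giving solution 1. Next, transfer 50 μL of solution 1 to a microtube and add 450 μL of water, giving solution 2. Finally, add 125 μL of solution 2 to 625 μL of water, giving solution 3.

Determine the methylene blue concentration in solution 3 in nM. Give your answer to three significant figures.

Step 1: 125 μL + 1375 μL = 1500 μL total → factor 1500/125 = 12
Step 2: 50 μL + 450 μL = 500 μL total → factor 500/50 = 10
Step 3: 125 μL + 625 μL = 750 μL total → factor 750/125 = 6
Overall dilution factor = 12 × 10 × 6 = 720
Final = 4.00 μM / 720 = 0.005556 μM = 5.56 nM

5.56 nM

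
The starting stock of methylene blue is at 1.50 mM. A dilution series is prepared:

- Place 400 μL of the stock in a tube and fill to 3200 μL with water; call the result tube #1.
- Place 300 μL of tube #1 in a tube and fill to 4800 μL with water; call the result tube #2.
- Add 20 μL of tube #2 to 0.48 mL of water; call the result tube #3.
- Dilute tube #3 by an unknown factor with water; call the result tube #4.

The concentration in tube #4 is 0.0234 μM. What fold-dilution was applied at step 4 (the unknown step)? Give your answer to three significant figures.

Step 1: 400 μL brought to 3200 μL → factor 3200/400 = 8
Step 2: 300 μL brought to 4800 μL → factor 4800/300 = 16
Step 3: 20 μL + 0.48 mL = 500 μL total → factor 500/20 = 25
Step 4: unknown factor x
Product of known-step factors = 3200
Overall factor = 1.50 mM / (0.0234 μM) = 64103
x = 64103 / 3200 = 20.0

20.0-fold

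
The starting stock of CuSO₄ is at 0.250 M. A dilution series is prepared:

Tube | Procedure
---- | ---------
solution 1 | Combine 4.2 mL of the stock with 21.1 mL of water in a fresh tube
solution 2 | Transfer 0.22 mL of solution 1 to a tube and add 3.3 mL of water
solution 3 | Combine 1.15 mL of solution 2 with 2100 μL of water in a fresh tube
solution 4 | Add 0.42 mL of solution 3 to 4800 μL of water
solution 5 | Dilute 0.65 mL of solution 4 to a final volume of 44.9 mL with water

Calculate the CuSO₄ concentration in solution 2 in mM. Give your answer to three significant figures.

2.59 mM

Step 1: 4.2 mL + 21.1 mL = 25.3 mL total → factor 25.3/4.2 = 6.0238
Step 2: 0.22 mL + 3.3 mL = 3.52 mL total → factor 3.52/0.22 = 16
Dilution factor through solution 2 = 6.0238 × 16 = 96.381
[solution 2] = 0.250 M / 96.381 = 0.002594 M = 2.59 mM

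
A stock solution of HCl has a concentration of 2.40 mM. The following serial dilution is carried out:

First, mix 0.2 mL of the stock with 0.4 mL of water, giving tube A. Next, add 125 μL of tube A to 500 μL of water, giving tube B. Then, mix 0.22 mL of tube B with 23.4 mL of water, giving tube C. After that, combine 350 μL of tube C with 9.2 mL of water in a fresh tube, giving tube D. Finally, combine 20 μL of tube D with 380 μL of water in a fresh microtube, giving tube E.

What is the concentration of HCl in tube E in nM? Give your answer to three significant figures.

Step 1: 0.2 mL + 0.4 mL = 0.6 mL total → factor 0.6/0.2 = 3
Step 2: 125 μL + 500 μL = 625 μL total → factor 625/125 = 5
Step 3: 0.22 mL + 23.4 mL = 23.62 mL total → factor 23.62/0.22 = 107.36
Step 4: 350 μL + 9.2 mL = 9550 μL total → factor 9550/350 = 27.286
Step 5: 20 μL + 380 μL = 400 μL total → factor 400/20 = 20
Overall dilution factor = 3 × 5 × 107.36 × 27.286 × 20 = 8.7885 × 10^5
Final = 2.40 mM / 8.7885 × 10^5 = 2.731 × 10^-6 mM = 2.73 nM

2.73 nM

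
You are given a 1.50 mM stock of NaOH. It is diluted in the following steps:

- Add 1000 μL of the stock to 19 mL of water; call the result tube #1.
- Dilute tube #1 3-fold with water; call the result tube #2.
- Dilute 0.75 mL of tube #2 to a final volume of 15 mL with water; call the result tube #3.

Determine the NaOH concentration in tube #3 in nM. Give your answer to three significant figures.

1.25 × 10^3 nM

Step 1: 1000 μL + 19 mL = 20000 μL total → factor 20000/1000 = 20
Step 2: 3-fold → factor 3
Step 3: 0.75 mL brought to 15 mL → factor 15/0.75 = 20
Overall dilution factor = 20 × 3 × 20 = 1200
Final = 1.50 mM / 1200 = 0.001250 mM = 1.25 × 10^3 nM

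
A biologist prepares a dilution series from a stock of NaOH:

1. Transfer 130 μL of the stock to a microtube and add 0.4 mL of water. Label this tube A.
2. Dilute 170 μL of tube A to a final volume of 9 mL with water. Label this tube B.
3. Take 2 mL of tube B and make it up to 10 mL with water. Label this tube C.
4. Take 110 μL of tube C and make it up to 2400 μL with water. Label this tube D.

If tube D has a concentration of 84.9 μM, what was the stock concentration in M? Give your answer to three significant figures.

Step 1: 130 μL + 0.4 mL = 530 μL total → factor 530/130 = 4.0769
Step 2: 170 μL brought to 9 mL → factor 9000/170 = 52.941
Step 3: 2 mL brought to 10 mL → factor 10/2 = 5
Step 4: 110 μL brought to 2400 μL → factor 2400/110 = 21.818
Overall dilution factor = 4.0769 × 52.941 × 5 × 21.818 = 23546
Stock = 84.9 μM × 23546 = 1.999 × 10^6 μM = 2.00 M

2.00 M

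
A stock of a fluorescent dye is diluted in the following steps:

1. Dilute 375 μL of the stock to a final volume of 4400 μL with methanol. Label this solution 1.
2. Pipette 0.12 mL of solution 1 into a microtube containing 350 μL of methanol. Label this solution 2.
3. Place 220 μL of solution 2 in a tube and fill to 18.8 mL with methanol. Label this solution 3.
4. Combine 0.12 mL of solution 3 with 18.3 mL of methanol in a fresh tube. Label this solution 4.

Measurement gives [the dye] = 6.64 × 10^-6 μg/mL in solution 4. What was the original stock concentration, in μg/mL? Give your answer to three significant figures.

Step 1: 375 μL brought to 4400 μL → factor 4400/375 = 11.733
Step 2: 0.12 mL + 350 μL = 0.47 mL total → factor 0.47/0.12 = 3.9167
Step 3: 220 μL brought to 18.8 mL → factor 18800/220 = 85.455
Step 4: 0.12 mL + 18.3 mL = 18.42 mL total → factor 18.42/0.12 = 153.5
Overall dilution factor = 11.733 × 3.9167 × 85.455 × 153.5 = 6.0281 × 10^5
Stock = 6.64 × 10^-6 μg/mL × 6.0281 × 10^5 = 4.00 μg/mL

4.00 μg/mL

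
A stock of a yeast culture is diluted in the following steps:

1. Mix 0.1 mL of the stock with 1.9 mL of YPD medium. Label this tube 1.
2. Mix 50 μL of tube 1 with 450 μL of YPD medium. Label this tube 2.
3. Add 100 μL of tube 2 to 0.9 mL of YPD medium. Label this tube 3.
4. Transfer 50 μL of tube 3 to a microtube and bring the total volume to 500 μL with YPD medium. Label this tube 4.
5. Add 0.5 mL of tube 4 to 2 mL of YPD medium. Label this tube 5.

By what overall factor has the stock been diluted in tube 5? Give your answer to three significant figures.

1.00 × 10^5

Step 1: 0.1 mL + 1.9 mL = 2 mL total → factor 2/0.1 = 20
Step 2: 50 μL + 450 μL = 500 μL total → factor 500/50 = 10
Step 3: 100 μL + 0.9 mL = 1000 μL total → factor 1000/100 = 10
Step 4: 50 μL brought to 500 μL → factor 500/50 = 10
Step 5: 0.5 mL + 2 mL = 2.5 mL total → factor 2.5/0.5 = 5
Overall dilution factor = 20 × 10 × 10 × 10 × 5 = 1 × 10^5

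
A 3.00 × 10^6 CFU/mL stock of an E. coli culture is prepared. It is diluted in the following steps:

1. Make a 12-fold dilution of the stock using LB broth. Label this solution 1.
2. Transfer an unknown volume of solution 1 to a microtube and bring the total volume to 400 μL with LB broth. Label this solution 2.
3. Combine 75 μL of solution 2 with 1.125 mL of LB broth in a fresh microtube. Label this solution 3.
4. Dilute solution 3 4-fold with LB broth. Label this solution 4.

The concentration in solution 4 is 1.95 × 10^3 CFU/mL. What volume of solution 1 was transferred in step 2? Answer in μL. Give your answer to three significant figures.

Step 1: 12-fold → factor 12
Step 2: v brought to 400 μL → factor = 400 μL/v
Step 3: 75 μL + 1.125 mL = 1200 μL total → factor 1200/75 = 16
Step 4: 4-fold → factor 4
Product of known-step factors = 768
Overall factor = 3.00 × 10^6 CFU/mL / (1.95 × 10^3 CFU/mL) = 1538.5
Step-2 factor = 1538.5 / 768 = 2.0032
v = 400 μL / 2.0032 = 200 μL

200 μL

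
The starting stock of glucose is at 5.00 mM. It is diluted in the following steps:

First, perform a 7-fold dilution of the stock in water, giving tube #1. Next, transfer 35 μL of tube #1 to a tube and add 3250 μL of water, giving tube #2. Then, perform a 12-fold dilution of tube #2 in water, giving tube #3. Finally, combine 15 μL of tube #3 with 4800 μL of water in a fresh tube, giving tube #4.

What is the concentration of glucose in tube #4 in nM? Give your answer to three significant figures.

1.98 nM

Step 1: 7-fold → factor 7
Step 2: 35 μL + 3250 μL = 3285 μL total → factor 3285/35 = 93.857
Step 3: 12-fold → factor 12
Step 4: 15 μL + 4800 μL = 4815 μL total → factor 4815/15 = 321
Overall dilution factor = 7 × 93.857 × 12 × 321 = 2.5308 × 10^6
Final = 5.00 mM / 2.5308 × 10^6 = 1.976 × 10^-6 mM = 1.98 nM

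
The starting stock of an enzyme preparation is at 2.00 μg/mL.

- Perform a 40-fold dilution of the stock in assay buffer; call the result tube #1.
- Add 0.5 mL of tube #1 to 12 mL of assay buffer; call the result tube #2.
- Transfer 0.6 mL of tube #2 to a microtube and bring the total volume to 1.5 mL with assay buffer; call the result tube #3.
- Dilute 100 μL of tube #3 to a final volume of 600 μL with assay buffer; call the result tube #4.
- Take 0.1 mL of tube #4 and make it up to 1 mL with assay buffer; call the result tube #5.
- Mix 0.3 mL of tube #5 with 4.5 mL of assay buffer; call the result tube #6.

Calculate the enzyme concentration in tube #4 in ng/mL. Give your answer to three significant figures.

Step 1: 40-fold → factor 40
Step 2: 0.5 mL + 12 mL = 12.5 mL total → factor 12.5/0.5 = 25
Step 3: 0.6 mL brought to 1.5 mL → factor 1.5/0.6 = 2.5
Step 4: 100 μL brought to 600 μL → factor 600/100 = 6
Dilution factor through tube #4 = 40 × 25 × 2.5 × 6 = 15000
[tube #4] = 2.00 μg/mL / 15000 = 0.0001333 μg/mL = 0.133 ng/mL

0.133 ng/mL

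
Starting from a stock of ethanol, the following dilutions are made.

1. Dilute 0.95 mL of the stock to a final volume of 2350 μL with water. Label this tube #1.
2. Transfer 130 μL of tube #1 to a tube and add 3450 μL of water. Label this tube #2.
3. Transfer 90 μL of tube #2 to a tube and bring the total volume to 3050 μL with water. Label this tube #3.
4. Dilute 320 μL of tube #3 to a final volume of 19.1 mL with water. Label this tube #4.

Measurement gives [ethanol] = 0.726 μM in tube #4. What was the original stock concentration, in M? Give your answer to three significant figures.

0.100 M

Step 1: 0.95 mL brought to 2350 μL → factor 2.35/0.95 = 2.4737
Step 2: 130 μL + 3450 μL = 3580 μL total → factor 3580/130 = 27.538
Step 3: 90 μL brought to 3050 μL → factor 3050/90 = 33.889
Step 4: 320 μL brought to 19.1 mL → factor 19100/320 = 59.688
Overall dilution factor = 2.4737 × 27.538 × 33.889 × 59.688 = 1.3779 × 10^5
Stock = 0.726 μM × 1.3779 × 10^5 = 1.000 × 10^5 μM = 0.100 M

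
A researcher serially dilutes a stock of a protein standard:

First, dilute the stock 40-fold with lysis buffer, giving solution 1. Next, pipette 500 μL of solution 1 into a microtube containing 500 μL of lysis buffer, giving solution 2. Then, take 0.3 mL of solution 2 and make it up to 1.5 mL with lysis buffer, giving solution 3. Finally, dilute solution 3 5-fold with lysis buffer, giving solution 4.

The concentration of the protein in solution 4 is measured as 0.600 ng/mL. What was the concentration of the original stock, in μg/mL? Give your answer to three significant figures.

1.20 μg/mL

Step 1: 40-fold → factor 40
Step 2: 500 μL + 500 μL = 1000 μL total → factor 1000/500 = 2
Step 3: 0.3 mL brought to 1.5 mL → factor 1.5/0.3 = 5
Step 4: 5-fold → factor 5
Overall dilution factor = 40 × 2 × 5 × 5 = 2000
Stock = 0.600 ng/mL × 2000 = 1200 ng/mL = 1.20 μg/mL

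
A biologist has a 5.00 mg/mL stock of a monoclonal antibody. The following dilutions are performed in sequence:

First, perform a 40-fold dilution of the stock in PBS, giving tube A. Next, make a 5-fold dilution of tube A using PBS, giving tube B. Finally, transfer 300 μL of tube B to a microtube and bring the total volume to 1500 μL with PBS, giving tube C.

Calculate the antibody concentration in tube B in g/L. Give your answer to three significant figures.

0.0250 g/L

Step 1: 40-fold → factor 40
Step 2: 5-fold → factor 5
Dilution factor through tube B = 40 × 5 = 200
[tube B] = 5.00 mg/mL / 200 = 0.02500 mg/mL = 0.0250 g/L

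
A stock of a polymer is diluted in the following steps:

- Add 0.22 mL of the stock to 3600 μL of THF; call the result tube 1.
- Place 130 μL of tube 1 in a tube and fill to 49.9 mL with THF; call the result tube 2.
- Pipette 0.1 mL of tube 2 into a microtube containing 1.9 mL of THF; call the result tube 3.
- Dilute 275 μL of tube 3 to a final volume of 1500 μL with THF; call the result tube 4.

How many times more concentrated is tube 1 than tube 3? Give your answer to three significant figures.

7.68 × 10^3

Step 1: 0.22 mL + 3600 μL = 3.82 mL total → factor 3.82/0.22 = 17.364
Step 2: 130 μL brought to 49.9 mL → factor 49900/130 = 383.85
Step 3: 0.1 mL + 1.9 mL = 2 mL total → factor 2/0.1 = 20
Dilution factor to tube 1 = 17.364; to tube 3 = 1.333 × 10^5
[tube 1]/[tube 3] = (factor to tube 3)/(factor to tube 1) = 1.333 × 10^5/17.364 = 7.68 × 10^3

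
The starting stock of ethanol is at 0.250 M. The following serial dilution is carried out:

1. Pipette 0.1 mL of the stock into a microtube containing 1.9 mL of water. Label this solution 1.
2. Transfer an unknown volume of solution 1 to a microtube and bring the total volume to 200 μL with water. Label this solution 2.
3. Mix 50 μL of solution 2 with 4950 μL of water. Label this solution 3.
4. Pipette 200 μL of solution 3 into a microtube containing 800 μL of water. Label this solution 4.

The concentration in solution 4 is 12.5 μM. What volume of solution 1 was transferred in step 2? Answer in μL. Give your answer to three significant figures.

100 μL

Step 1: 0.1 mL + 1.9 mL = 2 mL total → factor 2/0.1 = 20
Step 2: v brought to 200 μL → factor = 200 μL/v
Step 3: 50 μL + 4950 μL = 5000 μL total → factor 5000/50 = 100
Step 4: 200 μL + 800 μL = 1000 μL total → factor 1000/200 = 5
Product of known-step factors = 10000
Overall factor = 0.250 M / (12.5 μM) = 20000
Step-2 factor = 20000 / 10000 = 2
v = 200 μL / 2 = 100 μL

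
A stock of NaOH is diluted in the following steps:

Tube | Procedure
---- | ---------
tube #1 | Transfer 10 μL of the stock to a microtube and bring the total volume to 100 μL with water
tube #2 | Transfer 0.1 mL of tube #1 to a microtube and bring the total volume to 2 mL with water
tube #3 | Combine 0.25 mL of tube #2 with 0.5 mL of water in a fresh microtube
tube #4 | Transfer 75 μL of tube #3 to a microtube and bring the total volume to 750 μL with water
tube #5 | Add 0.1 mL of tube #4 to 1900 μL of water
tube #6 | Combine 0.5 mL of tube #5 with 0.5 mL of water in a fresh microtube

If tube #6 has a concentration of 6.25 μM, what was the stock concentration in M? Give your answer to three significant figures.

1.50 M

Step 1: 10 μL brought to 100 μL → factor 100/10 = 10
Step 2: 0.1 mL brought to 2 mL → factor 2/0.1 = 20
Step 3: 0.25 mL + 0.5 mL = 0.75 mL total → factor 0.75/0.25 = 3
Step 4: 75 μL brought to 750 μL → factor 750/75 = 10
Step 5: 0.1 mL + 1900 μL = 2 mL total → factor 2/0.1 = 20
Step 6: 0.5 mL + 0.5 mL = 1 mL total → factor 1/0.5 = 2
Overall dilution factor = 10 × 20 × 3 × 10 × 20 × 2 = 2.4 × 10^5
Stock = 6.25 μM × 2.4 × 10^5 = 1.500 × 10^6 μM = 1.50 M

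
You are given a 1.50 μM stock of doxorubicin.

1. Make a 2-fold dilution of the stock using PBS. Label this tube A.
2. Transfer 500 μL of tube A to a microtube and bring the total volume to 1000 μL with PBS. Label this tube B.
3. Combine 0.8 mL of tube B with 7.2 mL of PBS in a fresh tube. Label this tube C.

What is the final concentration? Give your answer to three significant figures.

Step 1: 2-fold → factor 2
Step 2: 500 μL brought to 1000 μL → factor 1000/500 = 2
Step 3: 0.8 mL + 7.2 mL = 8 mL total → factor 8/0.8 = 10
Overall dilution factor = 2 × 2 × 10 = 40
Final = 1.50 μM / 40 = 0.0375 μM

0.0375 μM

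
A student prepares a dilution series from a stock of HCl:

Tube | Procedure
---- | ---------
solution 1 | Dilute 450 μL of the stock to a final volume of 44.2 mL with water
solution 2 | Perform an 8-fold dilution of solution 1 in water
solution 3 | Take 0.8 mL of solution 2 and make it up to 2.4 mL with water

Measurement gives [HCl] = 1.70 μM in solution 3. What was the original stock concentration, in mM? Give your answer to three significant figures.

Step 1: 450 μL brought to 44.2 mL → factor 44200/450 = 98.222
Step 2: 8-fold → factor 8
Step 3: 0.8 mL brought to 2.4 mL → factor 2.4/0.8 = 3
Overall dilution factor = 98.222 × 8 × 3 = 2357.3
Stock = 1.70 μM × 2357.3 = 4007 μM = 4.01 mM

4.01 mM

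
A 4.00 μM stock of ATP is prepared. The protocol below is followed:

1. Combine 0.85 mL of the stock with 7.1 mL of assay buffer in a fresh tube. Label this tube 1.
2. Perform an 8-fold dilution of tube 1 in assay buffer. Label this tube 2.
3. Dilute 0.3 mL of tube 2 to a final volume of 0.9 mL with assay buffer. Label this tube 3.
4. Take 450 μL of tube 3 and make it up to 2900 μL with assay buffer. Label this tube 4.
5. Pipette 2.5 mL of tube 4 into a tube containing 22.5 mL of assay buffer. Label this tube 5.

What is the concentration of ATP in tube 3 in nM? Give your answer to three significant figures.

Step 1: 0.85 mL + 7.1 mL = 7.95 mL total → factor 7.95/0.85 = 9.3529
Step 2: 8-fold → factor 8
Step 3: 0.3 mL brought to 0.9 mL → factor 0.9/0.3 = 3
Dilution factor through tube 3 = 9.3529 × 8 × 3 = 224.47
[tube 3] = 4.00 μM / 224.47 = 0.01782 μM = 17.8 nM

17.8 nM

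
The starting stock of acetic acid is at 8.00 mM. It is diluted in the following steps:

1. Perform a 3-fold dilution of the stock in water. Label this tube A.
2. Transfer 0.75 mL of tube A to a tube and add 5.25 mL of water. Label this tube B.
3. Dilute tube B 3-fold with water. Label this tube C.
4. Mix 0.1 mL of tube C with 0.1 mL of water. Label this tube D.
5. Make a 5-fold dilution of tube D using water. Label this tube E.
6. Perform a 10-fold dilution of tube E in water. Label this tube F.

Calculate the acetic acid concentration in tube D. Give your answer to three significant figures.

Step 1: 3-fold → factor 3
Step 2: 0.75 mL + 5.25 mL = 6 mL total → factor 6/0.75 = 8
Step 3: 3-fold → factor 3
Step 4: 0.1 mL + 0.1 mL = 0.2 mL total → factor 0.2/0.1 = 2
Dilution factor through tube D = 3 × 8 × 3 × 2 = 144
[tube D] = 8.00 mM / 144 = 0.0556 mM

0.0556 mM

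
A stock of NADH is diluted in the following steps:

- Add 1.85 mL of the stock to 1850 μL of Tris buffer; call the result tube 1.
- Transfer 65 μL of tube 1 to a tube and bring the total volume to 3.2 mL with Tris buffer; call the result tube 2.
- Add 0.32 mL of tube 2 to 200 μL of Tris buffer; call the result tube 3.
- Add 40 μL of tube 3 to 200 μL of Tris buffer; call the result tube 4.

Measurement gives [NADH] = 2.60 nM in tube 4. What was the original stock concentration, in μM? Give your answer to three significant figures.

Step 1: 1.85 mL + 1850 μL = 3.7 mL total → factor 3.7/1.85 = 2
Step 2: 65 μL brought to 3.2 mL → factor 3200/65 = 49.231
Step 3: 0.32 mL + 200 μL = 0.52 mL total → factor 0.52/0.32 = 1.625
Step 4: 40 μL + 200 μL = 240 μL total → factor 240/40 = 6
Overall dilution factor = 2 × 49.231 × 1.625 × 6 = 960
Stock = 2.60 nM × 960 = 2496 nM = 2.50 μM

2.50 μM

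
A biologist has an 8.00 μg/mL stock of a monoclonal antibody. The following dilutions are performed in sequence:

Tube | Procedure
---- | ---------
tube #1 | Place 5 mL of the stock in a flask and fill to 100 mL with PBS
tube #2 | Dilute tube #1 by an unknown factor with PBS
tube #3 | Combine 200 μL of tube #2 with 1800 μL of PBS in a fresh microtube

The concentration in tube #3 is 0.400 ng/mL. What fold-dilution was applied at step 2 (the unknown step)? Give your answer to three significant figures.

Step 1: 5 mL brought to 100 mL → factor 100/5 = 20
Step 2: unknown factor x
Step 3: 200 μL + 1800 μL = 2000 μL total → factor 2000/200 = 10
Product of known-step factors = 200
Overall factor = 8.00 μg/mL / (0.400 ng/mL) = 20000
x = 20000 / 200 = 100

100-fold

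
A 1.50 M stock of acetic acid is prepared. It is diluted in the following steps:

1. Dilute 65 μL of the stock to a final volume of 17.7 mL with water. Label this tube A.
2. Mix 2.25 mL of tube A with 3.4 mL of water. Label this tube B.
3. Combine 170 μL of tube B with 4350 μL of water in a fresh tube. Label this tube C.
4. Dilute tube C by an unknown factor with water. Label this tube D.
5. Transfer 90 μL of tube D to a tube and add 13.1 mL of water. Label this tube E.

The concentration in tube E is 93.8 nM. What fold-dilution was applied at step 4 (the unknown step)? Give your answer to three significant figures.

6.00-fold

Step 1: 65 μL brought to 17.7 mL → factor 17700/65 = 272.31
Step 2: 2.25 mL + 3.4 mL = 5.65 mL total → factor 5.65/2.25 = 2.5111
Step 3: 170 μL + 4350 μL = 4520 μL total → factor 4520/170 = 26.588
Step 4: unknown factor x
Step 5: 90 μL + 13.1 mL = 13190 μL total → factor 13190/90 = 146.56
Product of known-step factors = 2.6645 × 10^6
Overall factor = 1.50 M / (93.8 nM) = 1.5991 × 10^7
x = 1.5991 × 10^7 / 2.6645 × 10^6 = 6.00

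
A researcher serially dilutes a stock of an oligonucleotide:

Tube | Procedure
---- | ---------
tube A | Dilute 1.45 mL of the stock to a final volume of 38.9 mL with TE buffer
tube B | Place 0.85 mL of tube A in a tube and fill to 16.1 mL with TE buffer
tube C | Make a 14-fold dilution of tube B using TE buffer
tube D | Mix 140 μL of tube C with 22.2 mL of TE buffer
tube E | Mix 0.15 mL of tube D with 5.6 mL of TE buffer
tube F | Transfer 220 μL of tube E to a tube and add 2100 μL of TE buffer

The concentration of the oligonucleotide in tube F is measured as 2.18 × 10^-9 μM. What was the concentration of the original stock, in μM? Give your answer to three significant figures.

Step 1: 1.45 mL brought to 38.9 mL → factor 38.9/1.45 = 26.828
Step 2: 0.85 mL brought to 16.1 mL → factor 16.1/0.85 = 18.941
Step 3: 14-fold → factor 14
Step 4: 140 μL + 22.2 mL = 22340 μL total → factor 22340/140 = 159.57
Step 5: 0.15 mL + 5.6 mL = 5.75 mL total → factor 5.75/0.15 = 38.333
Step 6: 220 μL + 2100 μL = 2320 μL total → factor 2320/220 = 10.545
Overall dilution factor = 26.828 × 18.941 × 14 × 159.57 × 38.333 × 10.545 = 4.589 × 10^8
Stock = 2.18 × 10^-9 μM × 4.589 × 10^8 = 1.00 μM

1.00 μM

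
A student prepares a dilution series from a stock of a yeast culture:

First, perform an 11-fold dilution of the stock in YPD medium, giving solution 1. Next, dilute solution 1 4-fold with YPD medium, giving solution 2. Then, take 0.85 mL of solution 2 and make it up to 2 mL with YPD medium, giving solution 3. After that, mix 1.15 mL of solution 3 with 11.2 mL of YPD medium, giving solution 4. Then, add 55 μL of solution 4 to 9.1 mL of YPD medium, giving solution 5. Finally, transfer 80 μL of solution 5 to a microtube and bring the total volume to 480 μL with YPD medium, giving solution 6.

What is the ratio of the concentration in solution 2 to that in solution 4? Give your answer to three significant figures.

Step 1: 11-fold → factor 11
Step 2: 4-fold → factor 4
Step 3: 0.85 mL brought to 2 mL → factor 2/0.85 = 2.3529
Step 4: 1.15 mL + 11.2 mL = 12.35 mL total → factor 12.35/1.15 = 10.739
Dilution factor to solution 2 = 44; to solution 4 = 1111.8
[solution 2]/[solution 4] = (factor to solution 4)/(factor to solution 2) = 1111.8/44 = 25.3

25.3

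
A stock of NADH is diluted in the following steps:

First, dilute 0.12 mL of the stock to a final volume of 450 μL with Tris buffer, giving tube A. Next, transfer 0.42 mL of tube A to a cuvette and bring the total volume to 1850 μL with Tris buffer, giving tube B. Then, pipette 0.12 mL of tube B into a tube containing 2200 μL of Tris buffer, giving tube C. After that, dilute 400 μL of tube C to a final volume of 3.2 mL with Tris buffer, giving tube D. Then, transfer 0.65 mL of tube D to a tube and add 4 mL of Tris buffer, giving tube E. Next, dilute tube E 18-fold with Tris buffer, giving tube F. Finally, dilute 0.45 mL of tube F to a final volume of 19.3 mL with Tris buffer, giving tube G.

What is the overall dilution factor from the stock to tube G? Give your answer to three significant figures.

1.41 × 10^7

Step 1: 0.12 mL brought to 450 μL → factor 0.45/0.12 = 3.75
Step 2: 0.42 mL brought to 1850 μL → factor 1.85/0.42 = 4.4048
Step 3: 0.12 mL + 2200 μL = 2.32 mL total → factor 2.32/0.12 = 19.333
Step 4: 400 μL brought to 3.2 mL → factor 3200/400 = 8
Step 5: 0.65 mL + 4 mL = 4.65 mL total → factor 4.65/0.65 = 7.1538
Step 6: 18-fold → factor 18
Step 7: 0.45 mL brought to 19.3 mL → factor 19.3/0.45 = 42.889
Overall dilution factor = 3.75 × 4.4048 × 19.333 × 8 × 7.1538 × 18 × 42.889 = 1.4109 × 10^7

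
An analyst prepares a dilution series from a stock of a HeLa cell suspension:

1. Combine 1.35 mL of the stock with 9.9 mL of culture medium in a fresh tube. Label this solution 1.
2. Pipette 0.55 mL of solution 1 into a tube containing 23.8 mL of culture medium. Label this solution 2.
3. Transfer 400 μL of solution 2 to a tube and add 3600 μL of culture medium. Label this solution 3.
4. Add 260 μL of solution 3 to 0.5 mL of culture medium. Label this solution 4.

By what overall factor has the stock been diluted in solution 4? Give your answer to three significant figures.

Step 1: 1.35 mL + 9.9 mL = 11.25 mL total → factor 11.25/1.35 = 8.3333
Step 2: 0.55 mL + 23.8 mL = 24.35 mL total → factor 24.35/0.55 = 44.273
Step 3: 400 μL + 3600 μL = 4000 μL total → factor 4000/400 = 10
Step 4: 260 μL + 0.5 mL = 760 μL total → factor 760/260 = 2.9231
Overall dilution factor = 8.3333 × 44.273 × 10 × 2.9231 = 10784

1.08 × 10^4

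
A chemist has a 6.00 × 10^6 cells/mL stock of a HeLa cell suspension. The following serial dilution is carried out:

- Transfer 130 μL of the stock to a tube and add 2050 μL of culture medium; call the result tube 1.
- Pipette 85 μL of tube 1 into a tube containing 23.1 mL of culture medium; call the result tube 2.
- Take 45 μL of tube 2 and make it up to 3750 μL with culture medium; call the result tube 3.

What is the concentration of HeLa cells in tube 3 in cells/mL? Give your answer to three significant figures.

Step 1: 130 μL + 2050 μL = 2180 μL total → factor 2180/130 = 16.769
Step 2: 85 μL + 23.1 mL = 23185 μL total → factor 23185/85 = 272.76
Step 3: 45 μL brought to 3750 μL → factor 3750/45 = 83.333
Overall dilution factor = 16.769 × 272.76 × 83.333 = 3.8117 × 10^5
Final = 6.00 × 10^6 cells/mL / 3.8117 × 10^5 = 15.7 cells/mL

15.7 cells/mL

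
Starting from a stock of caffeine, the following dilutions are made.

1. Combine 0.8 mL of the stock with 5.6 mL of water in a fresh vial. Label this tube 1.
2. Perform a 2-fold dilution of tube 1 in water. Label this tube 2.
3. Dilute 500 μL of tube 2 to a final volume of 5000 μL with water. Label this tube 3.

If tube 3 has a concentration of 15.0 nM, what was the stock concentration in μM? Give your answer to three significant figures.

Step 1: 0.8 mL + 5.6 mL = 6.4 mL total → factor 6.4/0.8 = 8
Step 2: 2-fold → factor 2
Step 3: 500 μL brought to 5000 μL → factor 5000/500 = 10
Overall dilution factor = 8 × 2 × 10 = 160
Stock = 15.0 nM × 160 = 2400 nM = 2.40 μM

2.40 μM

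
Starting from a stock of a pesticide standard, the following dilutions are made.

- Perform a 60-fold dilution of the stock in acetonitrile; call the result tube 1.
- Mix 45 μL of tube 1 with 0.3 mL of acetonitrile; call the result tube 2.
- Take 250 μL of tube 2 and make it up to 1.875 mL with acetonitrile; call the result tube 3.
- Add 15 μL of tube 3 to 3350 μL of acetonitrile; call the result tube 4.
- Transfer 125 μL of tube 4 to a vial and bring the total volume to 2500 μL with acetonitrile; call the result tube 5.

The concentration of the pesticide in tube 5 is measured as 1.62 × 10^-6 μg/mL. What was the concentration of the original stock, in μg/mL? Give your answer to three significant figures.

Step 1: 60-fold → factor 60
Step 2: 45 μL + 0.3 mL = 345 μL total → factor 345/45 = 7.6667
Step 3: 250 μL brought to 1.875 mL → factor 1875/250 = 7.5
Step 4: 15 μL + 3350 μL = 3365 μL total → factor 3365/15 = 224.33
Step 5: 125 μL brought to 2500 μL → factor 2500/125 = 20
Overall dilution factor = 60 × 7.6667 × 7.5 × 224.33 × 20 = 1.5479 × 10^7
Stock = 1.62 × 10^-6 μg/mL × 1.5479 × 10^7 = 25.1 μg/mL

25.1 μg/mL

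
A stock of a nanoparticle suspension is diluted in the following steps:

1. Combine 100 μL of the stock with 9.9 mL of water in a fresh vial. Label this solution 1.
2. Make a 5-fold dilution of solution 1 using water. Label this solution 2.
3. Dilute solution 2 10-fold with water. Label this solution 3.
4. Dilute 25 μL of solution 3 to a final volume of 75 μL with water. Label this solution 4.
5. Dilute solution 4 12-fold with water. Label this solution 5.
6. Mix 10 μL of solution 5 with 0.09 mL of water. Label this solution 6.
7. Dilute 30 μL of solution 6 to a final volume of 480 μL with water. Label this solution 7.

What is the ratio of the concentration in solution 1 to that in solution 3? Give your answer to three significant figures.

Step 1: 100 μL + 9.9 mL = 10000 μL total → factor 10000/100 = 100
Step 2: 5-fold → factor 5
Step 3: 10-fold → factor 10
Dilution factor to solution 1 = 100; to solution 3 = 5000
[solution 1]/[solution 3] = (factor to solution 3)/(factor to solution 1) = 5000/100 = 50.0

50.0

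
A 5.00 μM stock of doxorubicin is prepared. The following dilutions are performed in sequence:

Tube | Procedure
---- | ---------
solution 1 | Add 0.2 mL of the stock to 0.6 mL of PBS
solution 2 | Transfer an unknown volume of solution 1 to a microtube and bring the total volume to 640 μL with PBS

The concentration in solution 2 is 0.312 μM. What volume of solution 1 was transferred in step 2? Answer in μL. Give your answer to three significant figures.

160 μL

Step 1: 0.2 mL + 0.6 mL = 0.8 mL total → factor 0.8/0.2 = 4
Step 2: v brought to 640 μL → factor = 640 μL/v
Product of known-step factors = 4
Overall factor = 5.00 μM / (0.312 μM) = 16.026
Step-2 factor = 16.026 / 4 = 4.0064
v = 640 μL / 4.0064 = 160 μL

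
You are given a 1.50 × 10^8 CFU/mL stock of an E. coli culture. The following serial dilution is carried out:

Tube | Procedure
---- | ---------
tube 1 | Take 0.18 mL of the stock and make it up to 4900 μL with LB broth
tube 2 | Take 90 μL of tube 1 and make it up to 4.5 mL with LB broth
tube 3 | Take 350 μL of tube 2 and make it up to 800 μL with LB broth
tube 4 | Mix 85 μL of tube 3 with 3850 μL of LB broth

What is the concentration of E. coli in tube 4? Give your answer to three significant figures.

Step 1: 0.18 mL brought to 4900 μL → factor 4.9/0.18 = 27.222
Step 2: 90 μL brought to 4.5 mL → factor 4500/90 = 50
Step 3: 350 μL brought to 800 μL → factor 800/350 = 2.2857
Step 4: 85 μL + 3850 μL = 3935 μL total → factor 3935/85 = 46.294
Overall dilution factor = 27.222 × 50 × 2.2857 × 46.294 = 1.4403 × 10^5
Final = 1.50 × 10^8 CFU/mL / 1.4403 × 10^5 = 1.04 × 10^3 CFU/mL

1.04 × 10^3 CFU/mL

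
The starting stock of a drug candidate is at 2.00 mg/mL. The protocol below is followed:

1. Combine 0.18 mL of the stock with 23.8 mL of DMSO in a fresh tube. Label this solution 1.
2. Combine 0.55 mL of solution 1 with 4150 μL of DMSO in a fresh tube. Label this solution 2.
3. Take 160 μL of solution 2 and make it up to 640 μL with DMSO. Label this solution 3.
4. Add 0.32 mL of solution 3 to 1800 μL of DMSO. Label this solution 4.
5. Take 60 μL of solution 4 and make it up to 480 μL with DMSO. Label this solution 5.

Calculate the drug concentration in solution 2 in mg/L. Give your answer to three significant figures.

Step 1: 0.18 mL + 23.8 mL = 23.98 mL total → factor 23.98/0.18 = 133.22
Step 2: 0.55 mL + 4150 μL = 4.7 mL total → factor 4.7/0.55 = 8.5455
Dilution factor through solution 2 = 133.22 × 8.5455 = 1138.4
[solution 2] = 2.00 mg/mL / 1138.4 = 0.001757 mg/mL = 1.76 mg/L

1.76 mg/L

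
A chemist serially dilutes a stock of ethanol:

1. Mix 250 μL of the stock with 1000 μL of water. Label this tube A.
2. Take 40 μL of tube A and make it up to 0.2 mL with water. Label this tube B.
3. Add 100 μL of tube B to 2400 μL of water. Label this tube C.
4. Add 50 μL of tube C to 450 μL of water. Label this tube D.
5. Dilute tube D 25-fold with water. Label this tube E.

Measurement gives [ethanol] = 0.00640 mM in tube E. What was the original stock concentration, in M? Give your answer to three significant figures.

Step 1: 250 μL + 1000 μL = 1250 μL total → factor 1250/250 = 5
Step 2: 40 μL brought to 0.2 mL → factor 200/40 = 5
Step 3: 100 μL + 2400 μL = 2500 μL total → factor 2500/100 = 25
Step 4: 50 μL + 450 μL = 500 μL total → factor 500/50 = 10
Step 5: 25-fold → factor 25
Overall dilution factor = 5 × 5 × 25 × 10 × 25 = 1.5625 × 10^5
Stock = 0.00640 mM × 1.5625 × 10^5 = 1000 mM = 1.00 M

1.00 M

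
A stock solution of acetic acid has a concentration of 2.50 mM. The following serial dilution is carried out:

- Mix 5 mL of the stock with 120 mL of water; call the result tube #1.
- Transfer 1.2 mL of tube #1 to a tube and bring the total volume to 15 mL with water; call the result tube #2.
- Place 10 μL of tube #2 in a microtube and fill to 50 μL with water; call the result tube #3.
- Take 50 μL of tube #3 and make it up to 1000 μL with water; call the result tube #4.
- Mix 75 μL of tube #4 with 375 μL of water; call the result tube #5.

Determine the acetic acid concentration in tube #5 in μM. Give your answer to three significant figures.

Step 1: 5 mL + 120 mL = 125 mL total → factor 125/5 = 25
Step 2: 1.2 mL brought to 15 mL → factor 15/1.2 = 12.5
Step 3: 10 μL brought to 50 μL → factor 50/10 = 5
Step 4: 50 μL brought to 1000 μL → factor 1000/50 = 20
Step 5: 75 μL + 375 μL = 450 μL total → factor 450/75 = 6
Overall dilution factor = 25 × 12.5 × 5 × 20 × 6 = 1.875 × 10^5
Final = 2.50 mM / 1.875 × 10^5 = 1.333 × 10^-5 mM = 0.0133 μM

0.0133 μM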